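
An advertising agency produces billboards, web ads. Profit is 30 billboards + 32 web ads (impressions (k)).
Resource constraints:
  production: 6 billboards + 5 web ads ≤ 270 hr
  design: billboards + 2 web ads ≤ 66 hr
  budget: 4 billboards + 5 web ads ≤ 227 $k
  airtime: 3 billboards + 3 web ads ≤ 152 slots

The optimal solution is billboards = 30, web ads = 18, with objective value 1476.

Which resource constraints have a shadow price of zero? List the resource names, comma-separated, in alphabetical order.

airtime, budget

production: 270/270 (binding)
design: 66/66 (binding)
budget: 210/227 (slack 17)
airtime: 144/152 (slack 8)
By complementary slackness, a constraint with positive slack has shadow price 0 → airtime, budget.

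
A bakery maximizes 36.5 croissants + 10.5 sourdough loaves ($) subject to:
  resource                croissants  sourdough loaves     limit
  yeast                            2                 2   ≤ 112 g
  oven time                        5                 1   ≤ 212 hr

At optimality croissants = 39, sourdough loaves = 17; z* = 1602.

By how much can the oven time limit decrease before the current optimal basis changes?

Binding constraints: yeast, oven time. The basis is B = [[2,2],[5,1]] with det -8.
Per unit decrease in oven time, x* moves by d = (-0.25, 0.25).
The basis stays optimal until croissants reaches 0; allowable decrease = 156 hr.

156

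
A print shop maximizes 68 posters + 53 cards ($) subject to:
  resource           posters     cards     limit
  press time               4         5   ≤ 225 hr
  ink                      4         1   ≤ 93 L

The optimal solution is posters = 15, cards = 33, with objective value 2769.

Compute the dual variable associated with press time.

9

Check each constraint at x*: press time 225/225 (tight); ink 93/93 (tight).
Dual feasibility on the basic columns requires 4·y_press time + 4·y_ink = 68, 5·y_press time + 1·y_ink = 53.
This yields shadow prices y_press time = 9, y_ink = 8.
Shadow price of press time = 9.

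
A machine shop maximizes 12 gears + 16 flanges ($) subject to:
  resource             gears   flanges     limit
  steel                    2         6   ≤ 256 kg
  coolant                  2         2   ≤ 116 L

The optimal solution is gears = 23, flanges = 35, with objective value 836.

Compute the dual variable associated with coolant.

5

At the optimum: steel uses 256 of 256 (binding); coolant uses 116 of 116 (binding).
Dual feasibility on the basic columns requires 2·y_steel + 2·y_coolant = 12, 6·y_steel + 2·y_coolant = 16.
→ y_steel = 1 and y_coolant = 5.
Shadow price of coolant = 5.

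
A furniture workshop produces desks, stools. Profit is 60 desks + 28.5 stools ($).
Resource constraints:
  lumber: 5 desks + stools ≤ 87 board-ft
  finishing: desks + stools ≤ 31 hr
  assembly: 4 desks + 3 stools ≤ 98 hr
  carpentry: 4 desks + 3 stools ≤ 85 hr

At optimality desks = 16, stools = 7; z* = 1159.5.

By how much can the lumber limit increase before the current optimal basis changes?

Binding constraints: lumber, carpentry. The basis is B = [[5,1],[4,3]] with det 11.
Per unit increase in lumber, x* moves by d = (0.2727, -0.3636).
The basis stays optimal until stools reaches 0; allowable increase = 19.25 board-ft.

19.25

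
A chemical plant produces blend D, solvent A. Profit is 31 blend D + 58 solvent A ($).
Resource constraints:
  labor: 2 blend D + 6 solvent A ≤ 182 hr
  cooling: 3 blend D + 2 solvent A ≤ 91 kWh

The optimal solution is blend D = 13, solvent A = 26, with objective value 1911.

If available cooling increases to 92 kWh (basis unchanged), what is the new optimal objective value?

Both labor and cooling are binding at x*.
Dual feasibility on the basic columns requires 2·y_labor + 3·y_cooling = 31, 6·y_labor + 2·y_cooling = 58.
Solving: y_labor = 8, y_cooling = 5.
Δz = y_cooling·Δb = 5 × (1) = 5, so new z* = 1911 + 5 = 1916.

1916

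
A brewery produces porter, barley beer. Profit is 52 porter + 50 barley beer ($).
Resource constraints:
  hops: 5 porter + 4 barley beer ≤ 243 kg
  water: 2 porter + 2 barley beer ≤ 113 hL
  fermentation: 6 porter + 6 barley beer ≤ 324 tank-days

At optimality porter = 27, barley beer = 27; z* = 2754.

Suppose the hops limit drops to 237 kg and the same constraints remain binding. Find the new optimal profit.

2742

At the optimum: hops uses 243 of 243 (binding); water uses 108 of 113 (slack = 5); fermentation uses 324 of 324 (binding).
By complementary slackness, y = 0 for the non-binding constraint.
The binding rows give the dual system: 5·y_hops + 6·y_fermentation = 52 and 4·y_hops + 6·y_fermentation = 50.
Solving: y_hops = 2, y_fermentation = 7.
Δz = y_hops·Δb = 2 × (-6) = -12, so new z* = 2754 − 12 = 2742.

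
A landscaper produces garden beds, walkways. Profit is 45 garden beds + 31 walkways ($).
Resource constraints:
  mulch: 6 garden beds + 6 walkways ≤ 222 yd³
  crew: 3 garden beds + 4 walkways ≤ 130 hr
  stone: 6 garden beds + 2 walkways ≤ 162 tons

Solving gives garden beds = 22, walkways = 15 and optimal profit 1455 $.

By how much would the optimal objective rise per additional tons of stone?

At the optimum: mulch uses 222 of 222 (binding); crew uses 126 of 130 (slack = 4); stone uses 162 of 162 (binding).
By complementary slackness, y = 0 for the non-binding constraint.
From A_Bᵀ y = c: 6·y_mulch + 6·y_stone = 45; 6·y_mulch + 2·y_stone = 31.
Solving: y_mulch = 4, y_stone = 3.5.
Shadow price of stone = 3.5.

3.5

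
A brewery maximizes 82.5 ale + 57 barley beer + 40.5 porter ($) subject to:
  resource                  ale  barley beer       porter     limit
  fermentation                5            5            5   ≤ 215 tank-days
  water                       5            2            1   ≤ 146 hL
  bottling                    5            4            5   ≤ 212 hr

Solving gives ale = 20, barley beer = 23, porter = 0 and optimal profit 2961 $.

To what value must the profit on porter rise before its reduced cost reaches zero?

48.5

Check each constraint at x*: fermentation 215/215 (tight); water 146/146 (tight); bottling 192/212 (slack 20).
Slack constraints have shadow price 0 (complementary slackness).
From A_Bᵀ y = c: 5·y_fermentation + 5·y_water = 82.5; 5·y_fermentation + 2·y_water = 57.
Solving: y_fermentation = 8, y_water = 8.5.
porter enters the basis when its profit ≥ yᵀa₃ = 8·5 + 8.5·1 = 48.5.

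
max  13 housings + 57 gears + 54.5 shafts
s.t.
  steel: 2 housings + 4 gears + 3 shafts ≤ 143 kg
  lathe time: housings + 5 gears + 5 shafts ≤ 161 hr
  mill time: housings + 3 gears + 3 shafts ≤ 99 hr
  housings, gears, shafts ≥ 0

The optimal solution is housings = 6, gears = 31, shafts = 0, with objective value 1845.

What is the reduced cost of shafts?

-2.5

Check each constraint at x*: steel 136/143 (slack 7); lathe time 161/161 (tight); mill time 99/99 (tight).
Since steel is not tight, its dual is 0.
From A_Bᵀ y = c: 1·y_lathe time + 1·y_mill time = 13; 5·y_lathe time + 3·y_mill time = 57.
→ y_lathe time = 9 and y_mill time = 4.
Reduced cost of shafts: c₃ − yᵀa₃ = 54.5 − (9·5 + 4·3) = 54.5 − 57 = -2.5.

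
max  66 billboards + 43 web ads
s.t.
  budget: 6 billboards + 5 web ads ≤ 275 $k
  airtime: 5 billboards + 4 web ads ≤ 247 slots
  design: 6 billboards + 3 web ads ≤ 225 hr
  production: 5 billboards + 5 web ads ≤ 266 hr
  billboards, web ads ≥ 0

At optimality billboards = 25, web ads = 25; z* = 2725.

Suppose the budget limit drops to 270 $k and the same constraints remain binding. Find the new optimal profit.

2700

Binding: budget and design. Non-binding: airtime (22 unused), production (16 unused).
Since airtime, production are not tight, their duals are 0.
From A_Bᵀ y = c: 6·y_budget + 6·y_design = 66; 5·y_budget + 3·y_design = 43.
→ y_budget = 5 and y_design = 6.
Δz = y_budget·Δb = 5 × (-5) = -25, so new z* = 2725 − 25 = 2700.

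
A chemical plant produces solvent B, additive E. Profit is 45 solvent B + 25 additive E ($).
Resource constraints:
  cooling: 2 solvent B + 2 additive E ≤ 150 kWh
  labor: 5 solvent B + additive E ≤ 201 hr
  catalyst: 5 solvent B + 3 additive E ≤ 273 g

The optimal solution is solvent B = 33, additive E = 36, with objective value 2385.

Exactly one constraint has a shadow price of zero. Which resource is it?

cooling

cooling: 138/150 (slack 12)
labor: 201/201 (binding)
catalyst: 273/273 (binding)
By complementary slackness, a constraint with positive slack has shadow price 0 → cooling.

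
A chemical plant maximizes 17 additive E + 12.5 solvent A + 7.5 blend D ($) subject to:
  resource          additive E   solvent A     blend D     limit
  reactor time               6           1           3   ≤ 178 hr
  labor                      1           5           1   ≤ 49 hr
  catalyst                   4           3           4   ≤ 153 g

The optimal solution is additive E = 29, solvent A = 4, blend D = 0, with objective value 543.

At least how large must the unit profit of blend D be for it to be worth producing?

At the optimum: reactor time uses 178 of 178 (binding); labor uses 49 of 49 (binding); catalyst uses 128 of 153 (slack = 25).
By complementary slackness, y = 0 for the non-binding constraint.
From A_Bᵀ y = c: 6·y_reactor time + 1·y_labor = 17; 1·y_reactor time + 5·y_labor = 12.5.
Solving: y_reactor time = 2.5, y_labor = 2.
blend D enters the basis when its profit ≥ yᵀa₃ = 2.5·3 + 2·1 = 9.5.

9.5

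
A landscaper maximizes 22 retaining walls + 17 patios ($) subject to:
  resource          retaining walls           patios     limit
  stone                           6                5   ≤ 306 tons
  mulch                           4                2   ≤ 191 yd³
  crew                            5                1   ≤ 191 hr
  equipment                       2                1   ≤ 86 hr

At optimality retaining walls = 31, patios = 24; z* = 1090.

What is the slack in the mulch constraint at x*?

mulch used = 4·31 + 2·24 = 172; slack = 191 − 172 = 19.

19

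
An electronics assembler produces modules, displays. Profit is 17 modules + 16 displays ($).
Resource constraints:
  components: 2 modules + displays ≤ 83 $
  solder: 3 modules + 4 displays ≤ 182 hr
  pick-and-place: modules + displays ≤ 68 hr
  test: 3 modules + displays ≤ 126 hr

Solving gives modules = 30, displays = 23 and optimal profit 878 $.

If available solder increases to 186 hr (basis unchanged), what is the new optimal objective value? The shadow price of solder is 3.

890

Δb = 4, so new z* = 878 + (3)·(4) = 878 + 12 = 890.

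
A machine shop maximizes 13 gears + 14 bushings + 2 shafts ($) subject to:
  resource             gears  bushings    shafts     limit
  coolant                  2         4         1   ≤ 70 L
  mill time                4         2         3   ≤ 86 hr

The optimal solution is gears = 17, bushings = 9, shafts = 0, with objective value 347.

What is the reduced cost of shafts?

-6.5

At the optimum: coolant uses 70 of 70 (binding); mill time uses 86 of 86 (binding).
From A_Bᵀ y = c: 2·y_coolant + 4·y_mill time = 13; 4·y_coolant + 2·y_mill time = 14.
Solving: y_coolant = 2.5, y_mill time = 2.
Reduced cost of shafts: c₃ − yᵀa₃ = 2 − (2.5·1 + 2·3) = 2 − 8.5 = -6.5.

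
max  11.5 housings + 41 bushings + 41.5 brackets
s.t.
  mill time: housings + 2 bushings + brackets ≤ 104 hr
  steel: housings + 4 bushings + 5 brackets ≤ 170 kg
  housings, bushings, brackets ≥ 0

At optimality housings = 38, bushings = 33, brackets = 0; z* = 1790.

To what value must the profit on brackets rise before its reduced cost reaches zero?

47.5

Both mill time and steel are binding at x*.
From A_Bᵀ y = c: 1·y_mill time + 1·y_steel = 11.5; 2·y_mill time + 4·y_steel = 41.
This yields shadow prices y_mill time = 2.5, y_steel = 9.
brackets enters the basis when its profit ≥ yᵀa₃ = 2.5·1 + 9·5 = 47.5.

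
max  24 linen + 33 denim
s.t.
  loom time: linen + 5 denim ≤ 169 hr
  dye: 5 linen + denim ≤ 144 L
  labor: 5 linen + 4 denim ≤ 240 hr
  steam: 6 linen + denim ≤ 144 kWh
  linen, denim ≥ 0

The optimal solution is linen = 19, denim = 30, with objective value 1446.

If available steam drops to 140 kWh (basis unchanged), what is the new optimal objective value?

At the optimum: loom time uses 169 of 169 (binding); dye uses 125 of 144 (slack = 19); labor uses 215 of 240 (slack = 25); steam uses 144 of 144 (binding).
By complementary slackness, y = 0 for the non-binding constraints.
Dual feasibility on the basic columns requires 1·y_loom time + 6·y_steam = 24, 5·y_loom time + 1·y_steam = 33.
→ y_loom time = 6 and y_steam = 3.
Δz = y_steam·Δb = 3 × (-4) = -12, so new z* = 1446 − 12 = 1434.

1434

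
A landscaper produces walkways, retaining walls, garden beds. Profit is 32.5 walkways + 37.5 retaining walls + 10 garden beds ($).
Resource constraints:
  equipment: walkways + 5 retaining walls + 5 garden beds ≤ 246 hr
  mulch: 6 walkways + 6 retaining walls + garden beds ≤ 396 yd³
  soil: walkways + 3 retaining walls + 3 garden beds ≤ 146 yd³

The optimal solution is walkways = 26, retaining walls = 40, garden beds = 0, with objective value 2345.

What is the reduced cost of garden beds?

-2.5

At the optimum: equipment uses 226 of 246 (slack = 20); mulch uses 396 of 396 (binding); soil uses 146 of 146 (binding).
Since equipment is not tight, its dual is 0.
From A_Bᵀ y = c: 6·y_mulch + 1·y_soil = 32.5; 6·y_mulch + 3·y_soil = 37.5.
Solving: y_mulch = 5, y_soil = 2.5.
Reduced cost of garden beds: c₃ − yᵀa₃ = 10 − (5·1 + 2.5·3) = 10 − 12.5 = -2.5.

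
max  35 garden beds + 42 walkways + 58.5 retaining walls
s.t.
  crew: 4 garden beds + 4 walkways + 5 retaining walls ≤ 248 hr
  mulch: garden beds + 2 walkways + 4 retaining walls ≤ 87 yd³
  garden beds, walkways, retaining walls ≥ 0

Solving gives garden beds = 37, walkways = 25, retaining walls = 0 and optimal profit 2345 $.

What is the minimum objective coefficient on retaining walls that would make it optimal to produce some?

Check each constraint at x*: crew 248/248 (tight); mulch 87/87 (tight).
The binding rows give the dual system: 4·y_crew + 1·y_mulch = 35 and 4·y_crew + 2·y_mulch = 42.
This yields shadow prices y_crew = 7, y_mulch = 7.
retaining walls enters the basis when its profit ≥ yᵀa₃ = 7·5 + 7·4 = 63.

63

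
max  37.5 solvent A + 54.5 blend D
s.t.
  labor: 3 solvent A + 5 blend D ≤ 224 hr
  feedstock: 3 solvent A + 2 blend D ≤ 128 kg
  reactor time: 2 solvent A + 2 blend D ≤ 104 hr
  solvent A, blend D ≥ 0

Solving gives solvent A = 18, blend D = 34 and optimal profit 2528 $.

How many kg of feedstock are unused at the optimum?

feedstock used = 3·18 + 2·34 = 122; slack = 128 − 122 = 6.

6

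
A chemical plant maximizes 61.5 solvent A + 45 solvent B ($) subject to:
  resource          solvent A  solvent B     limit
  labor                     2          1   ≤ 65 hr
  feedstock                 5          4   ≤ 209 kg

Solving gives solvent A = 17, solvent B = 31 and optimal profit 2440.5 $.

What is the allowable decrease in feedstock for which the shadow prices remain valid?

46.5

Binding constraints: labor, feedstock. The basis is B = [[2,1],[5,4]] with det 3.
Per unit decrease in feedstock, x* moves by d = (0.3333, -0.6667).
The basis stays optimal until solvent B reaches 0; allowable decrease = 46.5 kg.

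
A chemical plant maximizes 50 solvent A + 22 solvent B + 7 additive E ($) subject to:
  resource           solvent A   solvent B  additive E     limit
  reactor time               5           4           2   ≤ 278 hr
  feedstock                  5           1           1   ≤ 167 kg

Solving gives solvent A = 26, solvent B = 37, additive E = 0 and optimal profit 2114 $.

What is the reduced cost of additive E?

-7

Both reactor time and feedstock are binding at x*.
From A_Bᵀ y = c: 5·y_reactor time + 5·y_feedstock = 50; 4·y_reactor time + 1·y_feedstock = 22.
Solving: y_reactor time = 4, y_feedstock = 6.
Reduced cost of additive E: c₃ − yᵀa₃ = 7 − (4·2 + 6·1) = 7 − 14 = -7.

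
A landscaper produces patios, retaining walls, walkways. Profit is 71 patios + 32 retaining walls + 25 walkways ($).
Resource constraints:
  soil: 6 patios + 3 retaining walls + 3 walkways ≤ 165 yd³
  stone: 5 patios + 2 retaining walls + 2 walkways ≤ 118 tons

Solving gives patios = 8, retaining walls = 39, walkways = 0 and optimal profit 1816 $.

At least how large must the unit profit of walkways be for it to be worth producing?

Both soil and stone are binding at x*.
The binding rows give the dual system: 6·y_soil + 5·y_stone = 71 and 3·y_soil + 2·y_stone = 32.
Solving: y_soil = 6, y_stone = 7.
walkways enters the basis when its profit ≥ yᵀa₃ = 6·3 + 7·2 = 32.

32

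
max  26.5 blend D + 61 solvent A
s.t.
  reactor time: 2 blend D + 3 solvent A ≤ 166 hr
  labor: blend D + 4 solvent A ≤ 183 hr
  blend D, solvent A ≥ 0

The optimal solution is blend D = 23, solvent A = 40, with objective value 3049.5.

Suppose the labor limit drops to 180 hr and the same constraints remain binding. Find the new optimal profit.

3024

At the optimum: reactor time uses 166 of 166 (binding); labor uses 183 of 183 (binding).
The binding rows give the dual system: 2·y_reactor time + 1·y_labor = 26.5 and 3·y_reactor time + 4·y_labor = 61.
Solving: y_reactor time = 9, y_labor = 8.5.
Δz = y_labor·Δb = 8.5 × (-3) = -25.5, so new z* = 3049.5 − 25.5 = 3024.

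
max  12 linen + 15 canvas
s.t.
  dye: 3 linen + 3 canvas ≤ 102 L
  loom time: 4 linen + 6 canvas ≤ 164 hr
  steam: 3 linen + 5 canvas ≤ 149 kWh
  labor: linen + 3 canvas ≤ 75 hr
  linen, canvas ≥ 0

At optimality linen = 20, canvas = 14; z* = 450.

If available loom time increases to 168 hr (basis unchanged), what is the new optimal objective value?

Check each constraint at x*: dye 102/102 (tight); loom time 164/164 (tight); steam 130/149 (slack 19); labor 62/75 (slack 13).
Since steam, labor are not tight, their duals are 0.
The binding rows give the dual system: 3·y_dye + 4·y_loom time = 12 and 3·y_dye + 6·y_loom time = 15.
→ y_dye = 2 and y_loom time = 1.5.
Δz = y_loom time·Δb = 1.5 × (4) = 6, so new z* = 450 + 6 = 456.

456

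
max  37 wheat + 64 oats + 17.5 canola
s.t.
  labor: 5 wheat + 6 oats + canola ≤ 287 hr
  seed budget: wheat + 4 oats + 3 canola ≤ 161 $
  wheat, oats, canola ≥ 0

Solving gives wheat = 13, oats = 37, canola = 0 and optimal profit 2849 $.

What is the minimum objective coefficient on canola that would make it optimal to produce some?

Check each constraint at x*: labor 287/287 (tight); seed budget 161/161 (tight).
From A_Bᵀ y = c: 5·y_labor + 1·y_seed budget = 37; 6·y_labor + 4·y_seed budget = 64.
This yields shadow prices y_labor = 6, y_seed budget = 7.
canola enters the basis when its profit ≥ yᵀa₃ = 6·1 + 7·3 = 27.

27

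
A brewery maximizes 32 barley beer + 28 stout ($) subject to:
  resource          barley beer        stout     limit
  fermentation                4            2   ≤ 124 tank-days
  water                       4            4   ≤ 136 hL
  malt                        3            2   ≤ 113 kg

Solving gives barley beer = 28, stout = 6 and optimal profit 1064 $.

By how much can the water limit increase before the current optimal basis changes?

Binding constraints: fermentation, water. The basis is B = [[4,2],[4,4]] with det 8.
Per unit increase in water, x* moves by d = (-0.25, 0.5).
The basis stays optimal until malt becomes binding; allowable increase = 68 hL.

68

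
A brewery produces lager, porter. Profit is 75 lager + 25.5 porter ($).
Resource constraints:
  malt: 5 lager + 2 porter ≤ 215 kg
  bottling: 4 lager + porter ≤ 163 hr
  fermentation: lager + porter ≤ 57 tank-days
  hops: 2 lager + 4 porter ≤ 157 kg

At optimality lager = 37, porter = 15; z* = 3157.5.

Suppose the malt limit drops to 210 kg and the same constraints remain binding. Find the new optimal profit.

3112.5

At the optimum: malt uses 215 of 215 (binding); bottling uses 163 of 163 (binding); fermentation uses 52 of 57 (slack = 5); hops uses 134 of 157 (slack = 23).
By complementary slackness, y = 0 for the non-binding constraints.
Dual feasibility on the basic columns requires 5·y_malt + 4·y_bottling = 75, 2·y_malt + 1·y_bottling = 25.5.
This yields shadow prices y_malt = 9, y_bottling = 7.5.
Δz = y_malt·Δb = 9 × (-5) = -45, so new z* = 3157.5 − 45 = 3112.5.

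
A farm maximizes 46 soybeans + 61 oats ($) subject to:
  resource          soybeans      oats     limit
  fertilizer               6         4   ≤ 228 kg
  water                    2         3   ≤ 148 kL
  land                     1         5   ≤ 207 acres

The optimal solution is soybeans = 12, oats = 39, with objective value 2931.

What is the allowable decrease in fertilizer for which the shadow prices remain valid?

Binding constraints: fertilizer, land. The basis is B = [[6,4],[1,5]] with det 26.
Per unit decrease in fertilizer, x* moves by d = (-0.1923, 0.0385).
The basis stays optimal until soybeans reaches 0; allowable decrease = 62.4 kg.

62.4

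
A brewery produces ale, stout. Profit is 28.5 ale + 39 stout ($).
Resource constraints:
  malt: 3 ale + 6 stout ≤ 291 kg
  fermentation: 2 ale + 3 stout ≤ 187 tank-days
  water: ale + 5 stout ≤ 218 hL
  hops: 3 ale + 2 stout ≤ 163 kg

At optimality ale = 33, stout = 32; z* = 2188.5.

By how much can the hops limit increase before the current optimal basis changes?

Binding constraints: malt, hops. The basis is B = [[3,6],[3,2]] with det -12.
Per unit increase in hops, x* moves by d = (0.5, -0.25).
The basis stays optimal until fermentation becomes binding; allowable increase = 100 kg.

100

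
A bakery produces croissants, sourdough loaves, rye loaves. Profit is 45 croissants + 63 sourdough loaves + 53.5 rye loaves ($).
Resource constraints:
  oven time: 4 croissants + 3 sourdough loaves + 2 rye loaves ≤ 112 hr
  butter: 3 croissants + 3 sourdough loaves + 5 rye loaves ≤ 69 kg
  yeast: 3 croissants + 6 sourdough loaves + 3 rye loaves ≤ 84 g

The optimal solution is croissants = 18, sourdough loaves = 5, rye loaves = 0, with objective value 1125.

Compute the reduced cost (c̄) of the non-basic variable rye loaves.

-9.5

Check each constraint at x*: oven time 87/112 (slack 25); butter 69/69 (tight); yeast 84/84 (tight).
Slack constraints have shadow price 0 (complementary slackness).
From A_Bᵀ y = c: 3·y_butter + 3·y_yeast = 45; 3·y_butter + 6·y_yeast = 63.
Solving: y_butter = 9, y_yeast = 6.
Reduced cost of rye loaves: c₃ − yᵀa₃ = 53.5 − (9·5 + 6·3) = 53.5 − 63 = -9.5.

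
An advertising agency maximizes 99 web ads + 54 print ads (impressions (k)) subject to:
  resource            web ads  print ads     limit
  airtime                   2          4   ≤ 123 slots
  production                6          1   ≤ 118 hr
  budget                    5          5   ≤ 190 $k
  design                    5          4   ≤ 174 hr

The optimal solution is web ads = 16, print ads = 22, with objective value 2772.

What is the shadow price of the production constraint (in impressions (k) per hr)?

9

Binding: production and budget. Non-binding: airtime (3 unused), design (6 unused).
Slack constraints have shadow price 0 (complementary slackness).
Dual feasibility on the basic columns requires 6·y_production + 5·y_budget = 99, 1·y_production + 5·y_budget = 54.
→ y_production = 9 and y_budget = 9.
Shadow price of production = 9.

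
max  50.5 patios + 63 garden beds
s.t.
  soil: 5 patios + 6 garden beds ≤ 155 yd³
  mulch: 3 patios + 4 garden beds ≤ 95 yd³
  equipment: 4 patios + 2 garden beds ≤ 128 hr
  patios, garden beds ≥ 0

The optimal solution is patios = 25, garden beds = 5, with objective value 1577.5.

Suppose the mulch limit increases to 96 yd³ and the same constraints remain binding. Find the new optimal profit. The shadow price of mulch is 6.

Δb = 1, so new z* = 1577.5 + (6)·(1) = 1577.5 + 6 = 1583.5.

1583.5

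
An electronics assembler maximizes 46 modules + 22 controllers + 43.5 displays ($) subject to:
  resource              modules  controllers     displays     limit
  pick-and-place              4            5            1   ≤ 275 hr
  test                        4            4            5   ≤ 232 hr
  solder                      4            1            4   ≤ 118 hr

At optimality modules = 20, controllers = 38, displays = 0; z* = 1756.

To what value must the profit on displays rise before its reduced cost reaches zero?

At the optimum: pick-and-place uses 270 of 275 (slack = 5); test uses 232 of 232 (binding); solder uses 118 of 118 (binding).
Slack constraints have shadow price 0 (complementary slackness).
Dual feasibility on the basic columns requires 4·y_test + 4·y_solder = 46, 4·y_test + 1·y_solder = 22.
This yields shadow prices y_test = 3.5, y_solder = 8.
displays enters the basis when its profit ≥ yᵀa₃ = 3.5·5 + 8·4 = 49.5.

49.5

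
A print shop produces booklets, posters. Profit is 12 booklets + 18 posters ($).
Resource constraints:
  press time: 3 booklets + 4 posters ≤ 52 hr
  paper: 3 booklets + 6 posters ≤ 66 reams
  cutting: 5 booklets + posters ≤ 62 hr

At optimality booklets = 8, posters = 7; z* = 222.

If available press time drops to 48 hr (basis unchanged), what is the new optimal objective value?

210

Binding: press time and paper. Non-binding: cutting (15 unused).
By complementary slackness, y = 0 for the non-binding constraint.
The binding rows give the dual system: 3·y_press time + 3·y_paper = 12 and 4·y_press time + 6·y_paper = 18.
→ y_press time = 3 and y_paper = 1.
Δz = y_press time·Δb = 3 × (-4) = -12, so new z* = 222 − 12 = 210.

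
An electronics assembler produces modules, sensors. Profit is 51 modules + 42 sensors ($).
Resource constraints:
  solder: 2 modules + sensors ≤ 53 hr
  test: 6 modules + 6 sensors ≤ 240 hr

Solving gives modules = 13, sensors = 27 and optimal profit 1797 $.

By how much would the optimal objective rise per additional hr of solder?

Check each constraint at x*: solder 53/53 (tight); test 240/240 (tight).
Dual feasibility on the basic columns requires 2·y_solder + 6·y_test = 51, 1·y_solder + 6·y_test = 42.
→ y_solder = 9 and y_test = 5.5.
Shadow price of solder = 9.

9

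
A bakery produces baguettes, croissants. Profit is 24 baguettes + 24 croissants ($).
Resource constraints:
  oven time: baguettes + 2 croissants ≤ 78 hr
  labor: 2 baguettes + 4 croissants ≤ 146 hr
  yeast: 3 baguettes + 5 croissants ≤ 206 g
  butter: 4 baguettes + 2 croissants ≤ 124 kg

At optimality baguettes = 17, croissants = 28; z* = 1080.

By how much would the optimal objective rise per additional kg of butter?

Check each constraint at x*: oven time 73/78 (slack 5); labor 146/146 (tight); yeast 191/206 (slack 15); butter 124/124 (tight).
Slack constraints have shadow price 0 (complementary slackness).
From A_Bᵀ y = c: 2·y_labor + 4·y_butter = 24; 4·y_labor + 2·y_butter = 24.
This yields shadow prices y_labor = 4, y_butter = 4.
Shadow price of butter = 4.

4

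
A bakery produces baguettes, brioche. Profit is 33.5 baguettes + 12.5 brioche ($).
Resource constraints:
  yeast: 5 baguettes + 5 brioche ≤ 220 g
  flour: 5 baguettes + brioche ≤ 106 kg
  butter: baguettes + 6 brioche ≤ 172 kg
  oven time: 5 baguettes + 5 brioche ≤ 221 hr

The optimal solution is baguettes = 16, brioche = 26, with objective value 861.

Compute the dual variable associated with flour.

6.5

Binding: flour and butter. Non-binding: yeast (10 unused), oven time (11 unused).
Since yeast, oven time are not tight, their duals are 0.
The binding rows give the dual system: 5·y_flour + 1·y_butter = 33.5 and 1·y_flour + 6·y_butter = 12.5.
→ y_flour = 6.5 and y_butter = 1.
Shadow price of flour = 6.5.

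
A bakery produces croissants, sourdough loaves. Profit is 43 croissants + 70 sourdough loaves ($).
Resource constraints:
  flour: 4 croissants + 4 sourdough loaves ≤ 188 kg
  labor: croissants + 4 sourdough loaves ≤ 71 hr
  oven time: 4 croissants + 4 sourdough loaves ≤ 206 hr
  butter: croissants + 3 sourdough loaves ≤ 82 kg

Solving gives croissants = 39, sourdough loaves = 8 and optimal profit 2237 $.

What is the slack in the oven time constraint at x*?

oven time used = 4·39 + 4·8 = 188; slack = 206 − 188 = 18.

18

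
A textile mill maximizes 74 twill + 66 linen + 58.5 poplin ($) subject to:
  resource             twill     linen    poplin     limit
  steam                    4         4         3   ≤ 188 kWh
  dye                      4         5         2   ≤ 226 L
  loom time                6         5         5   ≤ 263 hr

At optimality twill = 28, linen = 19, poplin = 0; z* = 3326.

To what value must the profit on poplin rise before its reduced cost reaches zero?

59.5

Binding: steam and loom time. Non-binding: dye (19 unused).
Slack constraints have shadow price 0 (complementary slackness).
Dual feasibility on the basic columns requires 4·y_steam + 6·y_loom time = 74, 4·y_steam + 5·y_loom time = 66.
This yields shadow prices y_steam = 6.5, y_loom time = 8.
poplin enters the basis when its profit ≥ yᵀa₃ = 6.5·3 + 8·5 = 59.5.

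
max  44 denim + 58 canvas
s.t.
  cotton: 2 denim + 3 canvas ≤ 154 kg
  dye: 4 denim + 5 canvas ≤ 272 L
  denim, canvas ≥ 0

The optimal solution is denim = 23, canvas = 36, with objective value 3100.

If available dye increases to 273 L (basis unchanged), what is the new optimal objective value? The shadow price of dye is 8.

3108

Δb = 1, so new z* = 3100 + (8)·(1) = 3100 + 8 = 3108.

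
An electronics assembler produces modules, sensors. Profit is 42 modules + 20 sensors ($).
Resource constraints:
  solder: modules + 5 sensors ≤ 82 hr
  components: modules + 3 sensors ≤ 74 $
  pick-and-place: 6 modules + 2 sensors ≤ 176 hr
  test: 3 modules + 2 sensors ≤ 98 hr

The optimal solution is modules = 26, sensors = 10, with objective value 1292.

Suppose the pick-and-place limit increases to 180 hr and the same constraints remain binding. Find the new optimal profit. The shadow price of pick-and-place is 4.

Δb = 4, so new z* = 1292 + (4)·(4) = 1292 + 16 = 1308.

1308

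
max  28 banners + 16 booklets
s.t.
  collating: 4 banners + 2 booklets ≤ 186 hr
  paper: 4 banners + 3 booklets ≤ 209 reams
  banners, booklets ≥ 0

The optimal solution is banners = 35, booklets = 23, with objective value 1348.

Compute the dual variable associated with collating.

5

At the optimum: collating uses 186 of 186 (binding); paper uses 209 of 209 (binding).
Dual feasibility on the basic columns requires 4·y_collating + 4·y_paper = 28, 2·y_collating + 3·y_paper = 16.
Solving: y_collating = 5, y_paper = 2.
Shadow price of collating = 5.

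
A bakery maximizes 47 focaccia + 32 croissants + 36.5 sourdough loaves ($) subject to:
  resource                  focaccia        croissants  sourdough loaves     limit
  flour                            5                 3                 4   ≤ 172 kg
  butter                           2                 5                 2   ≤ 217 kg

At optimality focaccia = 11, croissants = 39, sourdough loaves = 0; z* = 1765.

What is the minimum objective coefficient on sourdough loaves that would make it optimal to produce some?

38

Check each constraint at x*: flour 172/172 (tight); butter 217/217 (tight).
From A_Bᵀ y = c: 5·y_flour + 2·y_butter = 47; 3·y_flour + 5·y_butter = 32.
→ y_flour = 9 and y_butter = 1.
sourdough loaves enters the basis when its profit ≥ yᵀa₃ = 9·4 + 1·2 = 38.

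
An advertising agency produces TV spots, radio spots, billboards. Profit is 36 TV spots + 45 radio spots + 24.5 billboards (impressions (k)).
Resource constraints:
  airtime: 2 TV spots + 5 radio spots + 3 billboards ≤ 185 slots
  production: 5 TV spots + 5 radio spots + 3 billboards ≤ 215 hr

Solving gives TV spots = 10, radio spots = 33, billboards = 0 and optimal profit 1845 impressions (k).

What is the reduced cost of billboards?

-2.5

At the optimum: airtime uses 185 of 185 (binding); production uses 215 of 215 (binding).
The binding rows give the dual system: 2·y_airtime + 5·y_production = 36 and 5·y_airtime + 5·y_production = 45.
This yields shadow prices y_airtime = 3, y_production = 6.
Reduced cost of billboards: c₃ − yᵀa₃ = 24.5 − (3·3 + 6·3) = 24.5 − 27 = -2.5.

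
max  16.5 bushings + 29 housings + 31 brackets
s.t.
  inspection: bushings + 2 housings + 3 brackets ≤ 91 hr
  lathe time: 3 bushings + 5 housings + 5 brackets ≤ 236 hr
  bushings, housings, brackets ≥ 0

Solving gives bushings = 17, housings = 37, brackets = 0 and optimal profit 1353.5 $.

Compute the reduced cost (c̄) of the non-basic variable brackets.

At the optimum: inspection uses 91 of 91 (binding); lathe time uses 236 of 236 (binding).
Dual feasibility on the basic columns requires 1·y_inspection + 3·y_lathe time = 16.5, 2·y_inspection + 5·y_lathe time = 29.
This yields shadow prices y_inspection = 4.5, y_lathe time = 4.
Reduced cost of brackets: c₃ − yᵀa₃ = 31 − (4.5·3 + 4·5) = 31 − 33.5 = -2.5.

-2.5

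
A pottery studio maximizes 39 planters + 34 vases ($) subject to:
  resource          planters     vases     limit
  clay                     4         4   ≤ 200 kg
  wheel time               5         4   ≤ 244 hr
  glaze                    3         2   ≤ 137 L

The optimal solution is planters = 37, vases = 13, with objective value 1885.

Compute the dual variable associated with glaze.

Binding: clay and glaze. Non-binding: wheel time (7 unused).
By complementary slackness, y = 0 for the non-binding constraint.
From A_Bᵀ y = c: 4·y_clay + 3·y_glaze = 39; 4·y_clay + 2·y_glaze = 34.
→ y_clay = 6 and y_glaze = 5.
Shadow price of glaze = 5.

5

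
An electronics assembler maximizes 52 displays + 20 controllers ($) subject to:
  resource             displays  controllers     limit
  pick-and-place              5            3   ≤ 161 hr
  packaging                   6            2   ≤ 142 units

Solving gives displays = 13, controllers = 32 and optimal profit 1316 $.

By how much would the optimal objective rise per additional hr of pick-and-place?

At the optimum: pick-and-place uses 161 of 161 (binding); packaging uses 142 of 142 (binding).
From A_Bᵀ y = c: 5·y_pick-and-place + 6·y_packaging = 52; 3·y_pick-and-place + 2·y_packaging = 20.
→ y_pick-and-place = 2 and y_packaging = 7.
Shadow price of pick-and-place = 2.

2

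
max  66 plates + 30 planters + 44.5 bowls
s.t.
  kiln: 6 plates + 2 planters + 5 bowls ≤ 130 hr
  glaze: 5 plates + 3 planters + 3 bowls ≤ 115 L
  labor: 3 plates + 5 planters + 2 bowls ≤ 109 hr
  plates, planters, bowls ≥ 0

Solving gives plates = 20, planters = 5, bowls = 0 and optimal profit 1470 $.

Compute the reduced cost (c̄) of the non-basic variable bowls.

Binding: kiln and glaze. Non-binding: labor (24 unused).
Since labor is not tight, its dual is 0.
Dual feasibility on the basic columns requires 6·y_kiln + 5·y_glaze = 66, 2·y_kiln + 3·y_glaze = 30.
→ y_kiln = 6 and y_glaze = 6.
Reduced cost of bowls: c₃ − yᵀa₃ = 44.5 − (6·5 + 6·3) = 44.5 − 48 = -3.5.

-3.5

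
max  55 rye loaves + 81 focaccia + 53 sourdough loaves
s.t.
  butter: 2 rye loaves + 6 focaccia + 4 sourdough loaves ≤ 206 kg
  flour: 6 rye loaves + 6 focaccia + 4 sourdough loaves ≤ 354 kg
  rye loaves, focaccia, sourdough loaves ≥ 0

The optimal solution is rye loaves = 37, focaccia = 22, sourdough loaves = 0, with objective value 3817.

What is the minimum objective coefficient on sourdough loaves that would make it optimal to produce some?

At the optimum: butter uses 206 of 206 (binding); flour uses 354 of 354 (binding).
From A_Bᵀ y = c: 2·y_butter + 6·y_flour = 55; 6·y_butter + 6·y_flour = 81.
Solving: y_butter = 6.5, y_flour = 7.
sourdough loaves enters the basis when its profit ≥ yᵀa₃ = 6.5·4 + 7·4 = 54.

54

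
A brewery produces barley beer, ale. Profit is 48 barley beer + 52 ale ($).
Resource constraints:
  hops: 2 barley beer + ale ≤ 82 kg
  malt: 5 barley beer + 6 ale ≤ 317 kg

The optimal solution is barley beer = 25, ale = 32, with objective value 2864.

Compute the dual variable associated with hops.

4

Check each constraint at x*: hops 82/82 (tight); malt 317/317 (tight).
Dual feasibility on the basic columns requires 2·y_hops + 5·y_malt = 48, 1·y_hops + 6·y_malt = 52.
→ y_hops = 4 and y_malt = 8.
Shadow price of hops = 4.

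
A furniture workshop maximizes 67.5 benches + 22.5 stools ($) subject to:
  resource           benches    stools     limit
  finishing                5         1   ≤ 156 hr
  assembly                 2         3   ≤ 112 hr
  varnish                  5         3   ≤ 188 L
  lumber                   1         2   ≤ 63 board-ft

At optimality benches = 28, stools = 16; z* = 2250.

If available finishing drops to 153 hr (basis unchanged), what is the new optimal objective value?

2223

Binding: finishing and varnish. Non-binding: assembly (8 unused), lumber (3 unused).
By complementary slackness, y = 0 for the non-binding constraints.
From A_Bᵀ y = c: 5·y_finishing + 5·y_varnish = 67.5; 1·y_finishing + 3·y_varnish = 22.5.
→ y_finishing = 9 and y_varnish = 4.5.
Δz = y_finishing·Δb = 9 × (-3) = -27, so new z* = 2250 − 27 = 2223.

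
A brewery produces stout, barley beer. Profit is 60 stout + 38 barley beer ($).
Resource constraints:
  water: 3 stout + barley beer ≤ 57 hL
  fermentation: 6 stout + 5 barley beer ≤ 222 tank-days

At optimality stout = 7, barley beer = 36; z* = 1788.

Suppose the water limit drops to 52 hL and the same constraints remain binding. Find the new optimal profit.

1748

Both water and fermentation are binding at x*.
Dual feasibility on the basic columns requires 3·y_water + 6·y_fermentation = 60, 1·y_water + 5·y_fermentation = 38.
Solving: y_water = 8, y_fermentation = 6.
Δz = y_water·Δb = 8 × (-5) = -40, so new z* = 1788 − 40 = 1748.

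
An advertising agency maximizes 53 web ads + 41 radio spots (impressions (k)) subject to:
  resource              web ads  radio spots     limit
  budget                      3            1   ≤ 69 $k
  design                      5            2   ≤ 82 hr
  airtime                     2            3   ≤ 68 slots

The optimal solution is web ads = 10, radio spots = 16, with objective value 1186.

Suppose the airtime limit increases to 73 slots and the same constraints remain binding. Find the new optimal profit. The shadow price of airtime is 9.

1231

Δb = 5, so new z* = 1186 + (9)·(5) = 1186 + 45 = 1231.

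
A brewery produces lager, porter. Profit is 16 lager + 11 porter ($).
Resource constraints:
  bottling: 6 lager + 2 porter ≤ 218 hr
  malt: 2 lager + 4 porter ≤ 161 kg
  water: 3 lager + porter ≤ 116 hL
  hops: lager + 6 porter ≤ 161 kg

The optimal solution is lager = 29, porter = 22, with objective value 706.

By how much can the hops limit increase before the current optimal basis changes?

25.5

Binding constraints: bottling, hops. The basis is B = [[6,2],[1,6]] with det 34.
Per unit increase in hops, x* moves by d = (-0.0588, 0.1765).
The basis stays optimal until malt becomes binding; allowable increase = 25.5 kg.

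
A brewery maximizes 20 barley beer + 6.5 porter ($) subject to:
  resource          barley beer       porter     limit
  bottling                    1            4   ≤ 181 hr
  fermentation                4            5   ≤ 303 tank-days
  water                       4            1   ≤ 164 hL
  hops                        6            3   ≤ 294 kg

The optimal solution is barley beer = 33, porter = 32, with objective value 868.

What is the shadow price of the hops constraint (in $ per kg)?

At the optimum: bottling uses 161 of 181 (slack = 20); fermentation uses 292 of 303 (slack = 11); water uses 164 of 164 (binding); hops uses 294 of 294 (binding).
Since bottling, fermentation are not tight, their duals are 0.
From A_Bᵀ y = c: 4·y_water + 6·y_hops = 20; 1·y_water + 3·y_hops = 6.5.
→ y_water = 3.5 and y_hops = 1.
Shadow price of hops = 1.

1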